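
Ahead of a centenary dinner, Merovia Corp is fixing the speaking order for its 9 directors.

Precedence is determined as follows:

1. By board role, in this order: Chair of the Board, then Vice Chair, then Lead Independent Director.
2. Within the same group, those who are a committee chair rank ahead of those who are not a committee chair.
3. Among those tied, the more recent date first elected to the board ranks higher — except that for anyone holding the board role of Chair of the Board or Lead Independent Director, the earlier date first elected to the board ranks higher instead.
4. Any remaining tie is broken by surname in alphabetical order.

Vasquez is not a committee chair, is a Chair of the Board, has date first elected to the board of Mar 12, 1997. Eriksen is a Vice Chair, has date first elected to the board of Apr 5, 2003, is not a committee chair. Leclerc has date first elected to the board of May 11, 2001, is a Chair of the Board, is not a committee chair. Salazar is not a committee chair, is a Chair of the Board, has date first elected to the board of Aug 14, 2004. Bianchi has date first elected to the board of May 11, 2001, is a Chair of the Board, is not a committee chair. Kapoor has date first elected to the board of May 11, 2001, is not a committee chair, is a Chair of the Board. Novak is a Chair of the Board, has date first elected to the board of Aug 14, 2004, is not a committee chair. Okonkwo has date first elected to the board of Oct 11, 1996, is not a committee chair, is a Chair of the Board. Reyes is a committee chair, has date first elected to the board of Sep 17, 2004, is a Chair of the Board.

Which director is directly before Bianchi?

By board role: Reyes, Okonkwo, Vasquez, Bianchi, Kapoor, Leclerc, Novak and Salazar (Chair of the Board); then Eriksen (Vice Chair).
Among Reyes, Okonkwo, Vasquez, Bianchi, Kapoor, Leclerc, Novak and Salazar, a committee chair before not a committee chair: Reyes (a committee chair) before Okonkwo, Vasquez, Bianchi, Kapoor, Leclerc, Novak and Salazar (not a committee chair).
Among Okonkwo, Vasquez, Bianchi, Kapoor, Leclerc, Novak and Salazar, by date first elected to the board (earlier first) (reversed rule for this group): Okonkwo (Oct 11, 1996) before Vasquez (Mar 12, 1997) before Bianchi, Kapoor and Leclerc (May 11, 2001) before Novak and Salazar (Aug 14, 2004).
Among Bianchi, Kapoor and Leclerc, alphabetically by surname: Bianchi before Kapoor before Leclerc.
Among Novak and Salazar, alphabetically by surname: Novak before Salazar.
Order: Reyes, Okonkwo, Vasquez, Bianchi, Kapoor, Leclerc, Novak, Salazar, Eriksen.

Vasquez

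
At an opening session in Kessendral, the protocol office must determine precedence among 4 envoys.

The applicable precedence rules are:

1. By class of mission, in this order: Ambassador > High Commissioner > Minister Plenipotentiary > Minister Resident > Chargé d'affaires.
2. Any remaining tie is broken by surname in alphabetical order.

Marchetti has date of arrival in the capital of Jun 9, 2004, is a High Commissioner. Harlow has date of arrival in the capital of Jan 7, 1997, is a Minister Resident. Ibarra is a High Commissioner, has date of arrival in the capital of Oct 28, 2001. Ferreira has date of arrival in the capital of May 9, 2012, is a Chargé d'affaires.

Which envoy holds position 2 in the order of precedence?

By class of mission: Ibarra and Marchetti (High Commissioner); then Harlow (Minister Resident); then Ferreira (Chargé d'affaires).
Among Ibarra and Marchetti, alphabetically by surname: Ibarra before Marchetti.
Order: Ibarra, Marchetti, Harlow, Ferreira.

Marchetti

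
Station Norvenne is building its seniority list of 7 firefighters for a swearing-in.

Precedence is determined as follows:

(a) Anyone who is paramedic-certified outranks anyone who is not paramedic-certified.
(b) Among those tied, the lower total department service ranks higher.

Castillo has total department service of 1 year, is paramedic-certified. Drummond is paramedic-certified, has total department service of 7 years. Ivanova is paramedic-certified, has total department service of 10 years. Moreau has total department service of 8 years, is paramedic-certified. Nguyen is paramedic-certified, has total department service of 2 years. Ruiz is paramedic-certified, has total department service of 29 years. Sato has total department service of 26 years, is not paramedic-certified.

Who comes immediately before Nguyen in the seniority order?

By the first rule: Castillo, Nguyen, Drummond, Moreau, Ivanova and Ruiz (each paramedic-certified); then Sato (not paramedic-certified).
Among Castillo, Nguyen, Drummond, Moreau, Ivanova and Ruiz, by total department service (lower first): Castillo (1 year) before Nguyen (2 years) before Drummond (7 years) before Moreau (8 years) before Ivanova (10 years) before Ruiz (29 years).
Order: Castillo, Nguyen, Drummond, Moreau, Ivanova, Ruiz, Sato.

Castillo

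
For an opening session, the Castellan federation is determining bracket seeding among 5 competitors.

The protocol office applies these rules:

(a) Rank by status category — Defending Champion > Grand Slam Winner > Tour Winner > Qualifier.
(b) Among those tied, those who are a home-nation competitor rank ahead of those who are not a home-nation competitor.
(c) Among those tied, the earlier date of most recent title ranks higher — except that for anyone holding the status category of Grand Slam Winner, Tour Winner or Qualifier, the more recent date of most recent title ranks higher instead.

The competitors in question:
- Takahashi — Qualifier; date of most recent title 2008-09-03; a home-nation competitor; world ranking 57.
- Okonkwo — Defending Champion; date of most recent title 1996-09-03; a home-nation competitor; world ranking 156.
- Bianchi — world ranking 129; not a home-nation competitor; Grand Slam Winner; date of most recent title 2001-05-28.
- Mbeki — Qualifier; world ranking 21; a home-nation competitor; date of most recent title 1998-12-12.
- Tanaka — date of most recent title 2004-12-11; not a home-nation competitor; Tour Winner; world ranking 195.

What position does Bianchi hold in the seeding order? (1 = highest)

2

By status category: Okonkwo (Defending Champion); then Bianchi (Grand Slam Winner); then Tanaka (Tour Winner); then Takahashi and Mbeki (Qualifier).
Takahashi and Mbeki are each a home-nation competitor, so the next rule applies.
Among Takahashi and Mbeki, by date of most recent title (later first) (reversed rule for this group): Takahashi (2008-09-03) before Mbeki (1998-12-12).
Order: Okonkwo, Bianchi, Tanaka, Takahashi, Mbeki. So position 2.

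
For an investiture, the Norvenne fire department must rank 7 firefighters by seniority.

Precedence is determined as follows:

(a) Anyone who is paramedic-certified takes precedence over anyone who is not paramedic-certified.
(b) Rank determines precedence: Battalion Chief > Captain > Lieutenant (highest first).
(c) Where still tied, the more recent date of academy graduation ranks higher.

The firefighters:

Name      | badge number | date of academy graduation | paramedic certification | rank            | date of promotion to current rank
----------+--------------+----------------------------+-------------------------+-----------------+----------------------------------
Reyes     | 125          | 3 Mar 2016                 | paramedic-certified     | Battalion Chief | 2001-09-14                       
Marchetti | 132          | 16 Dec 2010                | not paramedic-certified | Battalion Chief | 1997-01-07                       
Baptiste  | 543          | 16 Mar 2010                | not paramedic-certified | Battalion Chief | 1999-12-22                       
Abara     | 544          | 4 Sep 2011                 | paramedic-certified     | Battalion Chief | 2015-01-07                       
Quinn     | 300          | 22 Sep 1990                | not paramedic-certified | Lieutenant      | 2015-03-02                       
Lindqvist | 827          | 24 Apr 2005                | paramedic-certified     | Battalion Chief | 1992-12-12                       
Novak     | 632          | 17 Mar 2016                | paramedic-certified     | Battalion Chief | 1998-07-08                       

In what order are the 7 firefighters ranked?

By the first rule: Novak, Reyes, Abara and Lindqvist (each paramedic-certified); then Marchetti, Baptiste and Quinn (each not paramedic-certified).
Novak, Reyes, Abara and Lindqvist are each Battalion Chief, so the next rule applies.
Among Novak, Reyes, Abara and Lindqvist, by date of academy graduation (later first): Novak (17 Mar 2016) before Reyes (3 Mar 2016) before Abara (4 Sep 2011) before Lindqvist (24 Apr 2005).
Among Marchetti, Baptiste and Quinn, by rank: Marchetti and Baptiste (Battalion Chief) before Quinn (Lieutenant).
Among Marchetti and Baptiste, by date of academy graduation (later first): Marchetti (16 Dec 2010) before Baptiste (16 Mar 2010).
Full order: Novak, Reyes, Abara, Lindqvist, Marchetti, Baptiste, Quinn.

Novak, Reyes, Abara, Lindqvist, Marchetti, Baptiste, Quinn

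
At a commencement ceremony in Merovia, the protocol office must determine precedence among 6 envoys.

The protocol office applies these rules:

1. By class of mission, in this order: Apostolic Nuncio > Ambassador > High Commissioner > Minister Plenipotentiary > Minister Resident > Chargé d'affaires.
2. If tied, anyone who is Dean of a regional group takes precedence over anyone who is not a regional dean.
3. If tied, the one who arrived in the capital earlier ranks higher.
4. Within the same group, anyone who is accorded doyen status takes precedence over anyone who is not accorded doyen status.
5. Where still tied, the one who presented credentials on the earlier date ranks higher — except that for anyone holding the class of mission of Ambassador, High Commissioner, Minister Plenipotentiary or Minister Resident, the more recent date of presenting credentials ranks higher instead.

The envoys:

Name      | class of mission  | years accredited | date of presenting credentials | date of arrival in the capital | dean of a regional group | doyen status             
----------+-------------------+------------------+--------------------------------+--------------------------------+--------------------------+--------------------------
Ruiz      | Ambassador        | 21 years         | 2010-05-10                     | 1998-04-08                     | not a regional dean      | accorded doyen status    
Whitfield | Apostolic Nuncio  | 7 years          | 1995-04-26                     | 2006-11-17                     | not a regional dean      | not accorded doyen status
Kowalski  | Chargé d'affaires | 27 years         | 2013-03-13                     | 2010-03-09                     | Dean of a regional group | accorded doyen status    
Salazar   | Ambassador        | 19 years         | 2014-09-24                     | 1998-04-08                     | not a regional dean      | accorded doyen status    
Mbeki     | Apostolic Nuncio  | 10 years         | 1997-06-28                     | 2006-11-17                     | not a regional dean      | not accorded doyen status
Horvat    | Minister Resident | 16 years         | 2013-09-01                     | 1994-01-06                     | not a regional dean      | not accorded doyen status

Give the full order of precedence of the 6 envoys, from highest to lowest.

By class of mission: Whitfield and Mbeki (Apostolic Nuncio); then Salazar and Ruiz (Ambassador); then Horvat (Minister Resident); then Kowalski (Chargé d'affaires).
Whitfield and Mbeki are each not a regional dean, so the next rule applies.
Whitfield and Mbeki both have date of arrival in the capital 2006-11-17, so the next rule applies.
Whitfield and Mbeki are each not accorded doyen status, so the next rule applies.
Among Whitfield and Mbeki, by date of presenting credentials (earlier first): Whitfield (1995-04-26) before Mbeki (1997-06-28).
Salazar and Ruiz are each not a regional dean, so the next rule applies.
Salazar and Ruiz both have date of arrival in the capital 1998-04-08, so the next rule applies.
Salazar and Ruiz are each accorded doyen status, so the next rule applies.
Among Salazar and Ruiz, by date of presenting credentials (later first) (reversed rule for this group): Salazar (2014-09-24) before Ruiz (2010-05-10).
Full order: Whitfield, Mbeki, Salazar, Ruiz, Horvat, Kowalski.

Whitfield, Mbeki, Salazar, Ruiz, Horvat, Kowalski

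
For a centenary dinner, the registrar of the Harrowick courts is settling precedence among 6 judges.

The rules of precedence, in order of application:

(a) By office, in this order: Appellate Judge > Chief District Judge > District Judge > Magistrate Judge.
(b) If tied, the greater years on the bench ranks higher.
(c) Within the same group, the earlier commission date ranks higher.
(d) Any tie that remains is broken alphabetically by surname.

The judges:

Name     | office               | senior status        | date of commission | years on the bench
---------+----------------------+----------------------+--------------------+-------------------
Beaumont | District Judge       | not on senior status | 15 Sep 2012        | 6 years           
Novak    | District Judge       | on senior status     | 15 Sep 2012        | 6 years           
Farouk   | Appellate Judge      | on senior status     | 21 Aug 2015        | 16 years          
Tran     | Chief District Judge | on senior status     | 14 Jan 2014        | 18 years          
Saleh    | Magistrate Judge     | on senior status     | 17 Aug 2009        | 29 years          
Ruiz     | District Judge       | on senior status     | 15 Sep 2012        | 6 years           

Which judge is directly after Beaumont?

By office: Farouk (Appellate Judge); then Tran (Chief District Judge); then Beaumont, Novak and Ruiz (District Judge); then Saleh (Magistrate Judge).
Beaumont, Novak and Ruiz all have years on the bench 6 years, so the next rule applies.
Beaumont, Novak and Ruiz all have date of commission 15 Sep 2012, so the next rule applies.
Among Beaumont, Novak and Ruiz, alphabetically by surname: Beaumont before Novak before Ruiz.
Order: Farouk, Tran, Beaumont, Novak, Ruiz, Saleh.

Novak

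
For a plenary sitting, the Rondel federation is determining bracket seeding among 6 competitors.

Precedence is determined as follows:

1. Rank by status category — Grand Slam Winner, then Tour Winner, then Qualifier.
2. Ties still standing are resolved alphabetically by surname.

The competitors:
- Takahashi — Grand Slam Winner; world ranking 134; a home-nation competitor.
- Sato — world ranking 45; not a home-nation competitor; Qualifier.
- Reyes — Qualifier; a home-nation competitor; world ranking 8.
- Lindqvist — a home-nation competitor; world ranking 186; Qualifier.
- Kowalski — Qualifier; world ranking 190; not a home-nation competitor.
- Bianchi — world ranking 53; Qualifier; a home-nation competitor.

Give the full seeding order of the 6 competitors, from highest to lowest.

By status category: Takahashi (Grand Slam Winner); then Bianchi, Kowalski, Lindqvist, Reyes and Sato (Qualifier).
Among Bianchi, Kowalski, Lindqvist, Reyes and Sato, alphabetically by surname: Bianchi before Kowalski before Lindqvist before Reyes before Sato.
Full order: Takahashi, Bianchi, Kowalski, Lindqvist, Reyes, Sato.

Takahashi, Bianchi, Kowalski, Lindqvist, Reyes, Sato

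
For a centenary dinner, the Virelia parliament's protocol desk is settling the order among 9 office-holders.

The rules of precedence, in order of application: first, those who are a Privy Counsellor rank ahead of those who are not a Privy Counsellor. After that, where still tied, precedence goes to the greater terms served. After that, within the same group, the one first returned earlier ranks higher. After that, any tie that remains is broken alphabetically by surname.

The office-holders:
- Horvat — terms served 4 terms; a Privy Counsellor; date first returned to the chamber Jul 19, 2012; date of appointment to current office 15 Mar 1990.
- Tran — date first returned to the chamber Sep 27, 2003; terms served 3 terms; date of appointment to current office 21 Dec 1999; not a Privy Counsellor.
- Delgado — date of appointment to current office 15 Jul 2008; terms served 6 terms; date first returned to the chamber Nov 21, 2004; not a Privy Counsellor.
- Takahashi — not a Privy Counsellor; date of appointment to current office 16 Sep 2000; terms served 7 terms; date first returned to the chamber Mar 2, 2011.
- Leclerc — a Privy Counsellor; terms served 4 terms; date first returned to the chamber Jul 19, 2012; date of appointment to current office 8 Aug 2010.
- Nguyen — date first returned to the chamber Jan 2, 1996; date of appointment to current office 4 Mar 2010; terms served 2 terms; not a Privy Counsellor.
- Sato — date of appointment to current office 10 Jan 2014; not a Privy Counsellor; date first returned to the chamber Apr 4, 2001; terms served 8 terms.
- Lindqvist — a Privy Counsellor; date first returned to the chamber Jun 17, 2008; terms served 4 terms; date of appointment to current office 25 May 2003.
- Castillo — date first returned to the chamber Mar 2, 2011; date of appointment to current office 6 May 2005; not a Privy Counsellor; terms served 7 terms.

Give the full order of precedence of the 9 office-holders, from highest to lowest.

Lindqvist, Horvat, Leclerc, Sato, Castillo, Takahashi, Delgado, Tran, Nguyen

By the first rule: Lindqvist, Horvat and Leclerc (each a Privy Counsellor); then Sato, Castillo, Takahashi, Delgado, Tran and Nguyen (each not a Privy Counsellor).
Lindqvist, Horvat and Leclerc all have terms served 4 terms, so the next rule applies.
Among Lindqvist, Horvat and Leclerc, by date first returned to the chamber (earlier first): Lindqvist (Jun 17, 2008) before Horvat and Leclerc (Jul 19, 2012).
Among Horvat and Leclerc, alphabetically by surname: Horvat before Leclerc.
Among Sato, Castillo, Takahashi, Delgado, Tran and Nguyen, by terms served (higher first): Sato (8 terms) before Castillo and Takahashi (7 terms) before Delgado (6 terms) before Tran (3 terms) before Nguyen (2 terms).
Castillo and Takahashi both have date first returned to the chamber Mar 2, 2011, so the next rule applies.
Among Castillo and Takahashi, alphabetically by surname: Castillo before Takahashi.
Full order: Lindqvist, Horvat, Leclerc, Sato, Castillo, Takahashi, Delgado, Tran, Nguyen.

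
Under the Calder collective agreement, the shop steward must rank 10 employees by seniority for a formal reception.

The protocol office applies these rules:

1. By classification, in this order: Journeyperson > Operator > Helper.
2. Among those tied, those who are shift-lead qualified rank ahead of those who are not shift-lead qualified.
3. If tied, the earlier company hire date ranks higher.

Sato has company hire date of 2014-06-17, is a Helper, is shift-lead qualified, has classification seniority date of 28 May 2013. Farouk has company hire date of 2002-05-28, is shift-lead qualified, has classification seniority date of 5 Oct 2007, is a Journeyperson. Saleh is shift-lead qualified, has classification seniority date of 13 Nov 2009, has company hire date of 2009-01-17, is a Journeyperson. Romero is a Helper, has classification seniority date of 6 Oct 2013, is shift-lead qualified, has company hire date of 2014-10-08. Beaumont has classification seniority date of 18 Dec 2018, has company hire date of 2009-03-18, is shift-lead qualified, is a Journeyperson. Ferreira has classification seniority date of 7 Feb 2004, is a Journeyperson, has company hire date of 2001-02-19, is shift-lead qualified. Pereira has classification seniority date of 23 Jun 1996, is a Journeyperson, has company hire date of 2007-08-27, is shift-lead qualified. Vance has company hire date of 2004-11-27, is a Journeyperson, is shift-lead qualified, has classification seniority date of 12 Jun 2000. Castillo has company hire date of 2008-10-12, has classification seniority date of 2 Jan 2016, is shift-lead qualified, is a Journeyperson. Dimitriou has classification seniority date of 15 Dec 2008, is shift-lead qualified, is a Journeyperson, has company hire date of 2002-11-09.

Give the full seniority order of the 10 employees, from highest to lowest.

By classification: Ferreira, Farouk, Dimitriou, Vance, Pereira, Castillo, Saleh and Beaumont (Journeyperson); then Sato and Romero (Helper).
Ferreira, Farouk, Dimitriou, Vance, Pereira, Castillo, Saleh and Beaumont are each shift-lead qualified, so the next rule applies.
Among Ferreira, Farouk, Dimitriou, Vance, Pereira, Castillo, Saleh and Beaumont, by company hire date (earlier first): Ferreira (2001-02-19) before Farouk (2002-05-28) before Dimitriou (2002-11-09) before Vance (2004-11-27) before Pereira (2007-08-27) before Castillo (2008-10-12) before Saleh (2009-01-17) before Beaumont (2009-03-18).
Sato and Romero are each shift-lead qualified, so the next rule applies.
Among Sato and Romero, by company hire date (earlier first): Sato (2014-06-17) before Romero (2014-10-08).
Full order: Ferreira, Farouk, Dimitriou, Vance, Pereira, Castillo, Saleh, Beaumont, Sato, Romero.

Ferreira, Farouk, Dimitriou, Vance, Pereira, Castillo, Saleh, Beaumont, Sato, Romero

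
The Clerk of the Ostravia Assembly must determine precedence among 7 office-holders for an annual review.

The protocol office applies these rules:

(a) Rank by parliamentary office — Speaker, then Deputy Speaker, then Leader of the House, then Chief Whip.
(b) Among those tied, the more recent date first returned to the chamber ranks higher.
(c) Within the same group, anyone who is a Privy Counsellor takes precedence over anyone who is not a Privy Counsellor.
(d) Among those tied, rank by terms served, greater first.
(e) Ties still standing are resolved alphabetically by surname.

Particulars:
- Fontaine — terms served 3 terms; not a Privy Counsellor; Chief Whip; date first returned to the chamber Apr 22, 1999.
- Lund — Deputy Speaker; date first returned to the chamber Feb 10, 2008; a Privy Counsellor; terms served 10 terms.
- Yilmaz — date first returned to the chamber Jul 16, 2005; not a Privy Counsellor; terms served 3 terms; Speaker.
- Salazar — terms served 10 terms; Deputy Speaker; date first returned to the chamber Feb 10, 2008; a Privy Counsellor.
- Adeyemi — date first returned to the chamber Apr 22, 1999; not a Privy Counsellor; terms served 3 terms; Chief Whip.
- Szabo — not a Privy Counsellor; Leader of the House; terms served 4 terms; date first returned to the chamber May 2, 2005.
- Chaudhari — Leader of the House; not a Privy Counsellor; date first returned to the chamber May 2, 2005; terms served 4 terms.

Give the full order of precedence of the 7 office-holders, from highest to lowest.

Yilmaz, Lund, Salazar, Chaudhari, Szabo, Adeyemi, Fontaine

By parliamentary office: Yilmaz (Speaker); then Lund and Salazar (Deputy Speaker); then Chaudhari and Szabo (Leader of the House); then Adeyemi and Fontaine (Chief Whip).
Lund and Salazar both have date first returned to the chamber Feb 10, 2008, so the next rule applies.
Lund and Salazar are each a Privy Counsellor, so the next rule applies.
Lund and Salazar both have terms served 10 terms, so the next rule applies.
Among Lund and Salazar, alphabetically by surname: Lund before Salazar.
Chaudhari and Szabo both have date first returned to the chamber May 2, 2005, so the next rule applies.
Chaudhari and Szabo are each not a Privy Counsellor, so the next rule applies.
Chaudhari and Szabo both have terms served 4 terms, so the next rule applies.
Among Chaudhari and Szabo, alphabetically by surname: Chaudhari before Szabo.
Adeyemi and Fontaine both have date first returned to the chamber Apr 22, 1999, so the next rule applies.
Adeyemi and Fontaine are each not a Privy Counsellor, so the next rule applies.
Adeyemi and Fontaine both have terms served 3 terms, so the next rule applies.
Among Adeyemi and Fontaine, alphabetically by surname: Adeyemi before Fontaine.
Full order: Yilmaz, Lund, Salazar, Chaudhari, Szabo, Adeyemi, Fontaine.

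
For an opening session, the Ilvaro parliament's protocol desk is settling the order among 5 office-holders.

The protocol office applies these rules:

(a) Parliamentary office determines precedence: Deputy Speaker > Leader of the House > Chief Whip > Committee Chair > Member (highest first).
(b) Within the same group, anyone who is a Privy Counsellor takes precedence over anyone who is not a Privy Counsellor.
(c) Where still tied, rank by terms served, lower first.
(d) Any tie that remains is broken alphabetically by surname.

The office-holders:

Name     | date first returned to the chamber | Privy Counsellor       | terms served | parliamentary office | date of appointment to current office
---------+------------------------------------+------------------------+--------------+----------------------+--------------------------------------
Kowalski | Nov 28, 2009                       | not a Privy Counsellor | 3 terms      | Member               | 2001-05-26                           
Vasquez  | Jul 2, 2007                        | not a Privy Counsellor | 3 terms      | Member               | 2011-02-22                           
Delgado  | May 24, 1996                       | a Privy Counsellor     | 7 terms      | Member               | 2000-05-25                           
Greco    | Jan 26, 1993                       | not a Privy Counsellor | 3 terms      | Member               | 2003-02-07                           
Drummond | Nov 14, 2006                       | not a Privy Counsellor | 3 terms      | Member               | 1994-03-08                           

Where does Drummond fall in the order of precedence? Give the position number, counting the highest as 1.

2

By parliamentary office: Delgado, Drummond, Greco, Kowalski and Vasquez (Member).
Among Delgado, Drummond, Greco, Kowalski and Vasquez, a Privy Counsellor before not a Privy Counsellor: Delgado (a Privy Counsellor) before Drummond, Greco, Kowalski and Vasquez (not a Privy Counsellor).
Drummond, Greco, Kowalski and Vasquez all have terms served 3 terms, so the next rule applies.
Among Drummond, Greco, Kowalski and Vasquez, alphabetically by surname: Drummond before Greco before Kowalski before Vasquez.
Order: Delgado, Drummond, Greco, Kowalski, Vasquez. So position 2.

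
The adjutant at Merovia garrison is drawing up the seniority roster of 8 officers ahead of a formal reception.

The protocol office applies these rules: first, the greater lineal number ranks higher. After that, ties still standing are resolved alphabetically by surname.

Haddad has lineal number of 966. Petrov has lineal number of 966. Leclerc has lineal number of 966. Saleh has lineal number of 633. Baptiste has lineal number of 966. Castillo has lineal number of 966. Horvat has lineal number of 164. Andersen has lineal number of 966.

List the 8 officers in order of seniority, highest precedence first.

Andersen, Baptiste, Castillo, Haddad, Leclerc, Petrov, Saleh, Horvat

By lineal number (higher first): Andersen, Baptiste, Castillo, Haddad, Leclerc and Petrov (each 966); then Saleh (633); then Horvat (164).
Among Andersen, Baptiste, Castillo, Haddad, Leclerc and Petrov, alphabetically by surname: Andersen before Baptiste before Castillo before Haddad before Leclerc before Petrov.
Full order: Andersen, Baptiste, Castillo, Haddad, Leclerc, Petrov, Saleh, Horvat.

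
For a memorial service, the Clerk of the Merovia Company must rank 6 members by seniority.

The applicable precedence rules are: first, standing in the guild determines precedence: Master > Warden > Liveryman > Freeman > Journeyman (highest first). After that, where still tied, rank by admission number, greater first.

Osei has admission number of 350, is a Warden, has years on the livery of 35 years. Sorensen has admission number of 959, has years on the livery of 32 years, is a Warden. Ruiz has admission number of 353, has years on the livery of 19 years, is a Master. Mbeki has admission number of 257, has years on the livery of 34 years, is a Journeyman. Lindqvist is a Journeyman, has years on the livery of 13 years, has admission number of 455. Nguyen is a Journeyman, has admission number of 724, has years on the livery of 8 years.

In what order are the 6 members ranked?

Ruiz, Sorensen, Osei, Nguyen, Lindqvist, Mbeki

By standing in the guild: Ruiz (Master); then Sorensen and Osei (Warden); then Nguyen, Lindqvist and Mbeki (Journeyman).
Among Sorensen and Osei, by admission number (higher first): Sorensen (959) before Osei (350).
Among Nguyen, Lindqvist and Mbeki, by admission number (higher first): Nguyen (724) before Lindqvist (455) before Mbeki (257).
Full order: Ruiz, Sorensen, Osei, Nguyen, Lindqvist, Mbeki.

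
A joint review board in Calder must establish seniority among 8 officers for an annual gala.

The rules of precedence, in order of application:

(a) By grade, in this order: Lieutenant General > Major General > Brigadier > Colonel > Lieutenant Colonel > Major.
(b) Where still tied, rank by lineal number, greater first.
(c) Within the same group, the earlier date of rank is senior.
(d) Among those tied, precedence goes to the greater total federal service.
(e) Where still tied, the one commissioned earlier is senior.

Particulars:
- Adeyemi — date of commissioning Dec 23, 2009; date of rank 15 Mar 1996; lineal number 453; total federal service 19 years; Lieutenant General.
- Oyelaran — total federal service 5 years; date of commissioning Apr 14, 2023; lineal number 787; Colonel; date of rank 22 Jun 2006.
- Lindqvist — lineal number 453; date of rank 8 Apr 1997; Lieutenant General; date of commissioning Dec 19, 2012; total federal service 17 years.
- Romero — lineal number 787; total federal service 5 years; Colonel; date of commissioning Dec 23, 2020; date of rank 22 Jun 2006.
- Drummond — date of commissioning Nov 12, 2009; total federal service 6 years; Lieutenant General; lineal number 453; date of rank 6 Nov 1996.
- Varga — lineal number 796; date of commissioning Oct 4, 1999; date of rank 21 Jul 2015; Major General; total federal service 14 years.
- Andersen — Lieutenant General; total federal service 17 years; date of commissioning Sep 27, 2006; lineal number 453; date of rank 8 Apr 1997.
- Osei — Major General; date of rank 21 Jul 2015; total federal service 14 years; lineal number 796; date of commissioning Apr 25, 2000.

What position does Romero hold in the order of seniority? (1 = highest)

7

By grade: Adeyemi, Drummond, Andersen and Lindqvist (Lieutenant General); then Varga and Osei (Major General); then Romero and Oyelaran (Colonel).
Adeyemi, Drummond, Andersen and Lindqvist all have lineal number 453, so the next rule applies.
Among Adeyemi, Drummond, Andersen and Lindqvist, by date of rank (earlier first): Adeyemi (15 Mar 1996) before Drummond (6 Nov 1996) before Andersen and Lindqvist (8 Apr 1997).
Andersen and Lindqvist both have total federal service 17 years, so the next rule applies.
Among Andersen and Lindqvist, by date of commissioning (earlier first): Andersen (Sep 27, 2006) before Lindqvist (Dec 19, 2012).
Varga and Osei both have lineal number 796, so the next rule applies.
Varga and Osei both have date of rank 21 Jul 2015, so the next rule applies.
Varga and Osei both have total federal service 14 years, so the next rule applies.
Among Varga and Osei, by date of commissioning (earlier first): Varga (Oct 4, 1999) before Osei (Apr 25, 2000).
Romero and Oyelaran both have lineal number 787, so the next rule applies.
Romero and Oyelaran both have date of rank 22 Jun 2006, so the next rule applies.
Romero and Oyelaran both have total federal service 5 years, so the next rule applies.
Among Romero and Oyelaran, by date of commissioning (earlier first): Romero (Dec 23, 2020) before Oyelaran (Apr 14, 2023).
Order: Adeyemi, Drummond, Andersen, Lindqvist, Varga, Osei, Romero, Oyelaran. So position 7.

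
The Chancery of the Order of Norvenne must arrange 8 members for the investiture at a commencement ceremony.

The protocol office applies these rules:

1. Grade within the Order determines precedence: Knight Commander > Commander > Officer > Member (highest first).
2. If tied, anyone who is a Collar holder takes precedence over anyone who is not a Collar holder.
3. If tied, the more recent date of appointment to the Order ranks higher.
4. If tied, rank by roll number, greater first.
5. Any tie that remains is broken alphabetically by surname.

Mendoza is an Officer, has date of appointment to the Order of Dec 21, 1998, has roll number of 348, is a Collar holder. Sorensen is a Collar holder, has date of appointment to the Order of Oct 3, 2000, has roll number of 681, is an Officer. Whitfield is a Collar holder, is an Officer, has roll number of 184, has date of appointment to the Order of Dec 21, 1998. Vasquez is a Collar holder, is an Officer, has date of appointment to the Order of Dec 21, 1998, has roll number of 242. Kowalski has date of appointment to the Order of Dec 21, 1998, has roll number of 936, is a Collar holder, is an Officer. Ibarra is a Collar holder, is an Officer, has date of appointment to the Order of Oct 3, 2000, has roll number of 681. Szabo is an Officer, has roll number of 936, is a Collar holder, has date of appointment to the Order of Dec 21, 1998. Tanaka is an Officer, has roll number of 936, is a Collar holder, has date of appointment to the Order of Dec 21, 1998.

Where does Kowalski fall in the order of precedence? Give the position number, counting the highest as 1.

3

By grade within the Order: Ibarra, Sorensen, Kowalski, Szabo, Tanaka, Mendoza, Vasquez and Whitfield (Officer).
Ibarra, Sorensen, Kowalski, Szabo, Tanaka, Mendoza, Vasquez and Whitfield are each a Collar holder, so the next rule applies.
Among Ibarra, Sorensen, Kowalski, Szabo, Tanaka, Mendoza, Vasquez and Whitfield, by date of appointment to the Order (later first): Ibarra and Sorensen (Oct 3, 2000) before Kowalski, Szabo, Tanaka, Mendoza, Vasquez and Whitfield (Dec 21, 1998).
Ibarra and Sorensen both have roll number 681, so the next rule applies.
Among Ibarra and Sorensen, alphabetically by surname: Ibarra before Sorensen.
Among Kowalski, Szabo, Tanaka, Mendoza, Vasquez and Whitfield, by roll number (higher first): Kowalski, Szabo and Tanaka (936) before Mendoza (348) before Vasquez (242) before Whitfield (184).
Among Kowalski, Szabo and Tanaka, alphabetically by surname: Kowalski before Szabo before Tanaka.
Order: Ibarra, Sorensen, Kowalski, Szabo, Tanaka, Mendoza, Vasquez, Whitfield. So position 3.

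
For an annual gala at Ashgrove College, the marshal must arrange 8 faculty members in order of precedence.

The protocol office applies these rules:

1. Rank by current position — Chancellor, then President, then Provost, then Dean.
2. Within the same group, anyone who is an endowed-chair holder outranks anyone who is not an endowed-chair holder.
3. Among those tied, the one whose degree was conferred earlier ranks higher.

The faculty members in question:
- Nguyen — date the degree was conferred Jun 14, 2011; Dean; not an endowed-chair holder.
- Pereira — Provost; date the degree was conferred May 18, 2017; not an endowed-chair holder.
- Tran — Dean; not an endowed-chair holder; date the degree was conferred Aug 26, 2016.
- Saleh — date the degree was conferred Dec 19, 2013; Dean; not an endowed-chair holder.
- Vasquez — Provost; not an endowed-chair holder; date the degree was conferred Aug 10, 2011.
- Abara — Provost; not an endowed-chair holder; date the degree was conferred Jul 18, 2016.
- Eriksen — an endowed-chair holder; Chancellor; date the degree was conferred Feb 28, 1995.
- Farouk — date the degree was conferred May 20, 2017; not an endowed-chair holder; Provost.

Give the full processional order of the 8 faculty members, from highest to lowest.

Eriksen, Vasquez, Abara, Pereira, Farouk, Nguyen, Saleh, Tran

By current position: Eriksen (Chancellor); then Vasquez, Abara, Pereira and Farouk (Provost); then Nguyen, Saleh and Tran (Dean).
Vasquez, Abara, Pereira and Farouk are each not an endowed-chair holder, so the next rule applies.
Among Vasquez, Abara, Pereira and Farouk, by date the degree was conferred (earlier first): Vasquez (Aug 10, 2011) before Abara (Jul 18, 2016) before Pereira (May 18, 2017) before Farouk (May 20, 2017).
Nguyen, Saleh and Tran are each not an endowed-chair holder, so the next rule applies.
Among Nguyen, Saleh and Tran, by date the degree was conferred (earlier first): Nguyen (Jun 14, 2011) before Saleh (Dec 19, 2013) before Tran (Aug 26, 2016).
Full order: Eriksen, Vasquez, Abara, Pereira, Farouk, Nguyen, Saleh, Tran.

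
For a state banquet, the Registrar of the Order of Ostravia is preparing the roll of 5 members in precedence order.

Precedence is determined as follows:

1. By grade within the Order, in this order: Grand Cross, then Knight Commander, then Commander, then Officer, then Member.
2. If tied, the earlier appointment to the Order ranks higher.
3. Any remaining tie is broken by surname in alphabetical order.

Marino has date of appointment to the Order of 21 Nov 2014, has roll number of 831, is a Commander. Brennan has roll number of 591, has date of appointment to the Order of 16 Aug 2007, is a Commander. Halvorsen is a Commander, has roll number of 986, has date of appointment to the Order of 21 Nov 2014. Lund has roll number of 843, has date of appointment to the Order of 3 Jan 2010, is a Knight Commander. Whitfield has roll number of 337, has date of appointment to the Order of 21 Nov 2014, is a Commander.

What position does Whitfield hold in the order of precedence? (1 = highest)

By grade within the Order: Lund (Knight Commander); then Brennan, Halvorsen, Marino and Whitfield (Commander).
Among Brennan, Halvorsen, Marino and Whitfield, by date of appointment to the Order (earlier first): Brennan (16 Aug 2007) before Halvorsen, Marino and Whitfield (21 Nov 2014).
Among Halvorsen, Marino and Whitfield, alphabetically by surname: Halvorsen before Marino before Whitfield.
Order: Lund, Brennan, Halvorsen, Marino, Whitfield. So position 5.

5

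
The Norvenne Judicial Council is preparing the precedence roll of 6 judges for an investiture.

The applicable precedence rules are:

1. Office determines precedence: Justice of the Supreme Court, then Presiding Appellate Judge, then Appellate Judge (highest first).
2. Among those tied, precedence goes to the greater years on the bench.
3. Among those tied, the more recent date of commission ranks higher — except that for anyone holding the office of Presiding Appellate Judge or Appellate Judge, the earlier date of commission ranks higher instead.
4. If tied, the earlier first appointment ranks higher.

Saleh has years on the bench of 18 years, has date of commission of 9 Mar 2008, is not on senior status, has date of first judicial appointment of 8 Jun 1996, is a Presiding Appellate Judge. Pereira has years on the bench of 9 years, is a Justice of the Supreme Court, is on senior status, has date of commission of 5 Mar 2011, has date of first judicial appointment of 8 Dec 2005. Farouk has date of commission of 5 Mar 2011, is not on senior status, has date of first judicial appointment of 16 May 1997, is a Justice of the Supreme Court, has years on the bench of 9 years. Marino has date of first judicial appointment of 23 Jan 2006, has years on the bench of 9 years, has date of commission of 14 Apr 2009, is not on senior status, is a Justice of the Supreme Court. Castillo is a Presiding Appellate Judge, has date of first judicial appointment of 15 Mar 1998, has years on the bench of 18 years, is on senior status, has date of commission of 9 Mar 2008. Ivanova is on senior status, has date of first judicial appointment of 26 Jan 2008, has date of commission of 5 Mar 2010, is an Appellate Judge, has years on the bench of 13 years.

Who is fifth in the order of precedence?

Castillo

By office: Farouk, Pereira and Marino (Justice of the Supreme Court); then Saleh and Castillo (Presiding Appellate Judge); then Ivanova (Appellate Judge).
Farouk, Pereira and Marino all have years on the bench 9 years, so the next rule applies.
Among Farouk, Pereira and Marino, by date of commission (later first): Farouk and Pereira (5 Mar 2011) before Marino (14 Apr 2009).
Among Farouk and Pereira, by date of first judicial appointment (earlier first): Farouk (16 May 1997) before Pereira (8 Dec 2005).
Saleh and Castillo both have years on the bench 18 years, so the next rule applies.
Saleh and Castillo both have date of commission 9 Mar 2008, so the next rule applies.
Among Saleh and Castillo, by date of first judicial appointment (earlier first): Saleh (8 Jun 1996) before Castillo (15 Mar 1998).
Order: Farouk, Pereira, Marino, Saleh, Castillo, Ivanova.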